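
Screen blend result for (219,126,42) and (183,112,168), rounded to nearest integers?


Screen: C = 255 - (255-A)×(255-B)/255, rounded to nearest integer
R: 255 - (255-219)×(255-183)/255 = 255 - 2592/255 ≈ 255 - 10.165 = 244.835 → 245
G: 255 - (255-126)×(255-112)/255 = 255 - 18447/255 ≈ 255 - 72.341 = 182.659 → 183
B: 255 - (255-42)×(255-168)/255 = 255 - 18531/255 ≈ 255 - 72.671 = 182.329 → 182
= RGB(245, 183, 182)


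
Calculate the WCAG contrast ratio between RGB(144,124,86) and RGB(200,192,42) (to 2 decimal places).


Linearize each sRGB channel c=v/255: c/12.92 if c ≤ 0.04045 else ((c+0.055)/1.055)^2.4
L = 0.2126×R_lin + 0.7152×G_lin + 0.0722×B_lin
Color 1 (144,124,86):
  R=144: 144/255≈0.5647 > 0.04045 → ((0.5647+0.055)/1.055)^2.4 ≈ 0.27889
  G=124: 124/255≈0.4863 > 0.04045 → ((0.4863+0.055)/1.055)^2.4 ≈ 0.20156
  B=86: 86/255≈0.3373 > 0.04045 → ((0.3373+0.055)/1.055)^2.4 ≈ 0.09306
  L1 = 0.2126×0.27889 + 0.7152×0.20156 + 0.0722×0.09306 ≈ 0.21016
Color 2 (200,192,42):
  R=200: 200/255≈0.7843 > 0.04045 → ((0.7843+0.055)/1.055)^2.4 ≈ 0.57758
  G=192: 192/255≈0.7529 > 0.04045 → ((0.7529+0.055)/1.055)^2.4 ≈ 0.52712
  B=42: 42/255≈0.1647 > 0.04045 → ((0.1647+0.055)/1.055)^2.4 ≈ 0.02315
  L2 = 0.2126×0.57758 + 0.7152×0.52712 + 0.0722×0.02315 ≈ 0.50146
Lighter = 0.50146, Darker = 0.21016
Ratio = (L_lighter + 0.05) / (L_darker + 0.05)
Ratio = (0.50146 + 0.05) / (0.21016 + 0.05) = 0.55146 / 0.26016 ≈ 2.1196
Ratio ≈ 2.12:1


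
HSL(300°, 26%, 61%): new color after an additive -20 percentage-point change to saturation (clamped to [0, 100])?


Original S = 26%
Adjustment = -20 percentage points
New S = 26 + (-20) = 6
Clamp to [0, 100] → 6
= HSL(300°, 6%, 61%)


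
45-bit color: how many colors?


Colors = 2^bits = 2^45
= 35,184,372,088,832 colors


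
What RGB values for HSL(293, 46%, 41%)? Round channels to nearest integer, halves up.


H=293°, S=0.46, L=0.41
C = (1-|2L-1|)×S = (1-|-0.18|)×0.46 = 0.3772
H' = H/60 = 293/60 ≈ 4.8833; X = C×(1-|H' mod 2 - 1|) ≈ 0.3332
m = L - C/2 = 0.41 - 0.1886 = 0.2214
Sector ⌊H'⌋ = 4 → (R',G',B') = (≈0.3332, 0.0, 0.3772)
RGB = ((R'+m)×255, (G'+m)×255, (B'+m)×255) = (141.4213, 56.457, 152.643)
Round half up → RGB(141, 56, 153)


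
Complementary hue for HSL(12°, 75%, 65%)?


Complement = opposite side of color wheel = hue + 180°
H' = (12 + 180) mod 360 = 192°
S and L unchanged.
= HSL(192°, 75%, 65%)


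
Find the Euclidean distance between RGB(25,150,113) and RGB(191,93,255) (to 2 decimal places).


d = √[(R₁-R₂)² + (G₁-G₂)² + (B₁-B₂)²]
d = √[(25-191)² + (150-93)² + (113-255)²]
d = √[27556 + 3249 + 20164]
d = √50969
d ≈ 225.76


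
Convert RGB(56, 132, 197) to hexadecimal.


R = 56 → 38 (hex)
G = 132 → 84 (hex)
B = 197 → C5 (hex)
Hex = #3884C5


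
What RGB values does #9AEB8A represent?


9A → 154 (R)
EB → 235 (G)
8A → 138 (B)
= RGB(154, 235, 138)


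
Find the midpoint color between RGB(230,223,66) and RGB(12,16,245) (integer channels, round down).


Midpoint: each channel = ⌊(C₁+C₂)/2⌋
R: ⌊(230+12)/2⌋ = 121
G: ⌊(223+16)/2⌋ = 119
B: ⌊(66+245)/2⌋ = 155
= RGB(121, 119, 155)


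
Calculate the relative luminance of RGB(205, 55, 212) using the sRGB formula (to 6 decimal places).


Linearize each channel (sRGB transfer function): c = v/255; c_lin = c/12.92 if c ≤ 0.04045, else ((c+0.055)/1.055)^2.4
  R: 205/255 ≈ 0.803922 > 0.04045 → ((0.803922+0.055)/1.055)^2.4 ≈ 0.610496
  G: 55/255 ≈ 0.215686 > 0.04045 → ((0.215686+0.055)/1.055)^2.4 ≈ 0.038204
  B: 212/255 ≈ 0.831373 > 0.04045 → ((0.831373+0.055)/1.055)^2.4 ≈ 0.658375
R_lin = 0.610496, G_lin = 0.038204, B_lin = 0.658375
L = 0.2126×R + 0.7152×G + 0.0722×B
L = 0.2126×0.610496 + 0.7152×0.038204 + 0.0722×0.658375
L ≈ 0.204650


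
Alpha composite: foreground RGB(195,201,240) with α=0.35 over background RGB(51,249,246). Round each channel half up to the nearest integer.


C = α×F + (1-α)×B, with 1-α = 0.65
R: 0.35×195 + 0.65×51 = 68.25 + 33.15 = 101.40 → 101
G: 0.35×201 + 0.65×249 = 70.35 + 161.85 = 232.20 → 232
B: 0.35×240 + 0.65×246 = 84.00 + 159.90 = 243.90 → 244
= RGB(101, 232, 244)


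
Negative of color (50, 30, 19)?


Invert: (255-R, 255-G, 255-B)
R: 255-50 = 205
G: 255-30 = 225
B: 255-19 = 236
= RGB(205, 225, 236)


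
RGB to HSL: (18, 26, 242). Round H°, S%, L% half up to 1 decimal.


Normalize: R'=18/255≈0.0706, G'=26/255≈0.1020, B'=242/255≈0.9490
Max=242/255, Min=18/255, Δ=Max-Min=224/255
L = (Max+Min)/2 = (242+18)/510 = 260/510 = 0.50980… → L = 51.0%
L > 0.5 → S = Δ/(2-Max-Min) = 224/(510-242-18) = 224/250 = 0.896 → S = 89.6%
(the 1/255 factors cancel in S and H, so raw channel differences can be used)
Max is B' → H = 60 × ((R-G)/Δ + 4) = 60 × ((18-26)/224 + 4)
  -8/224 + 4 = -0.0357… + 4 = 3.9642…
  H = 60 × 3.9642… = 237.857…° → H = 237.9°
= HSL(237.9°, 89.6%, 51.0%)


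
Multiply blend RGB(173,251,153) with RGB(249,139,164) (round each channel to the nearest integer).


Multiply: C = A×B/255, rounded to nearest integer
R: 173×249/255 = 43077/255 ≈ 168.929 → 169
G: 251×139/255 = 34889/255 ≈ 136.820 → 137
B: 153×164/255 = 25092/255 ≈ 98.400 → 98
= RGB(169, 137, 98)


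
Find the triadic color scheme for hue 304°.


Triadic: equally spaced at 120° intervals
H1 = 304°
H2 = (304 + 120) mod 360 = 64°
H3 = (304 + 240) mod 360 = 184°
Triadic = 304°, 64°, 184°


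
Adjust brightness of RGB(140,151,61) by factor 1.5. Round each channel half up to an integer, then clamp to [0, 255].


Multiply each channel by 1.5, round half up, clamp to [0, 255]
R: 140×1.5 = 210
G: 151×1.5 = 226.5 → round → 227
B: 61×1.5 = 91.5 → round → 92
= RGB(210, 227, 92)


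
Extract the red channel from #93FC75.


Color: #93FC75
R = 93 = 147
G = FC = 252
B = 75 = 117
Red = 147


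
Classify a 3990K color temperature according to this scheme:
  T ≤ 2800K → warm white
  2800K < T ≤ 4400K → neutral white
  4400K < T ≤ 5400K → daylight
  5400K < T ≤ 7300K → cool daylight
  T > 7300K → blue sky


Temperature: 3990K
2800K < 3990K ≤ 4400K → neutral white
Classification: neutral white


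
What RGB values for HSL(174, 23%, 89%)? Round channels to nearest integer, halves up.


H=174°, S=0.23, L=0.89
C = (1-|2L-1|)×S = (1-|0.78|)×0.23 = 0.0506
H' = H/60 = 174/60 ≈ 2.9000; X = C×(1-|H' mod 2 - 1|) = 0.04554
m = L - C/2 = 0.89 - 0.0253 = 0.8647
Sector ⌊H'⌋ = 2 → (R',G',B') = (0.0, 0.0506, 0.04554)
RGB = ((R'+m)×255, (G'+m)×255, (B'+m)×255) = (220.4985, 233.4015, 232.1112)
Round half up → RGB(220, 233, 232)


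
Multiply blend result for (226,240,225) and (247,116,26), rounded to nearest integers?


Multiply: C = A×B/255, rounded to nearest integer
R: 226×247/255 = 55822/255 ≈ 218.910 → 219
G: 240×116/255 = 27840/255 ≈ 109.176 → 109
B: 225×26/255 = 5850/255 ≈ 22.941 → 23
= RGB(219, 109, 23)


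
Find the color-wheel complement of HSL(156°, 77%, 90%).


Complement = opposite side of color wheel = hue + 180°
H' = (156 + 180) mod 360 = 336°
S and L unchanged.
= HSL(336°, 77%, 90%)


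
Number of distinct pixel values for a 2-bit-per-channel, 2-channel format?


Total bits = 2 bits/channel × 2 channels = 4 bits
Distinct pixel values = 2^4
= 16 pixel values


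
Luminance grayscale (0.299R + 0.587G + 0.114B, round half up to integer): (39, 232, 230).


Gray = 0.299×R + 0.587×G + 0.114×B
Gray = 0.299×39 + 0.587×232 + 0.114×230
Gray = 11.661 + 136.184 + 26.220
Gray = 174.065 → round half up → 174
Gray = 174


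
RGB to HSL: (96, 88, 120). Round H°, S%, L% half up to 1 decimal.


Normalize: R'=96/255≈0.3765, G'=88/255≈0.3451, B'=120/255≈0.4706
Max=120/255, Min=88/255, Δ=Max-Min=32/255
L = (Max+Min)/2 = (120+88)/510 = 208/510 = 0.40784… → L = 40.8%
L ≤ 0.5 → S = Δ/(Max+Min) = 32/(120+88) = 32/208 = 0.15384… → S = 15.4%
(the 1/255 factors cancel in S and H, so raw channel differences can be used)
Max is B' → H = 60 × ((R-G)/Δ + 4) = 60 × ((96-88)/32 + 4)
  8/32 + 4 = 0.25 + 4 = 4.25
  H = 60 × 4.25 = 255° → H = 255.0°
= HSL(255.0°, 15.4%, 40.8%)


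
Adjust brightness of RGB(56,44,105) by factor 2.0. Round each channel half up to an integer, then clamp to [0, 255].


Multiply each channel by 2.0, round half up, clamp to [0, 255]
R: 56×2.0 = 112
G: 44×2.0 = 88
B: 105×2.0 = 210
= RGB(112, 88, 210)


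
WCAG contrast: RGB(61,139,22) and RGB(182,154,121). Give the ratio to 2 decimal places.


Linearize each sRGB channel c=v/255: c/12.92 if c ≤ 0.04045 else ((c+0.055)/1.055)^2.4
L = 0.2126×R_lin + 0.7152×G_lin + 0.0722×B_lin
Color 1 (61,139,22):
  R=61: 61/255≈0.2392 > 0.04045 → ((0.2392+0.055)/1.055)^2.4 ≈ 0.04667
  G=139: 139/255≈0.5451 > 0.04045 → ((0.5451+0.055)/1.055)^2.4 ≈ 0.25818
  B=22: 22/255≈0.0863 > 0.04045 → ((0.0863+0.055)/1.055)^2.4 ≈ 0.00802
  L1 = 0.2126×0.04667 + 0.7152×0.25818 + 0.0722×0.00802 ≈ 0.19515
Color 2 (182,154,121):
  R=182: 182/255≈0.7137 > 0.04045 → ((0.7137+0.055)/1.055)^2.4 ≈ 0.46778
  G=154: 154/255≈0.6039 > 0.04045 → ((0.6039+0.055)/1.055)^2.4 ≈ 0.32314
  B=121: 121/255≈0.4745 > 0.04045 → ((0.4745+0.055)/1.055)^2.4 ≈ 0.19120
  L2 = 0.2126×0.46778 + 0.7152×0.32314 + 0.0722×0.19120 ≈ 0.34437
Lighter = 0.34437, Darker = 0.19515
Ratio = (L_lighter + 0.05) / (L_darker + 0.05)
Ratio = (0.34437 + 0.05) / (0.19515 + 0.05) = 0.39437 / 0.24515 ≈ 1.6087
Ratio ≈ 1.61:1


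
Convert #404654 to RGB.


40 → 64 (R)
46 → 70 (G)
54 → 84 (B)
= RGB(64, 70, 84)


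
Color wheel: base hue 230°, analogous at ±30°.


Base hue: 230°
Left analog: (230 - 30) mod 360 = 200°
Right analog: (230 + 30) mod 360 = 260°
Analogous hues = 200° and 260°


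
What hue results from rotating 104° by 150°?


New hue = (H + rotation) mod 360
New hue = (104 + 150) mod 360
= 254 mod 360
= 254°


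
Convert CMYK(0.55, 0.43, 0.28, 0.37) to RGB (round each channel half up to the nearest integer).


R = 255 × (1-C) × (1-K) = 255 × 0.45 × 0.63 = 72.2925 → 72
G = 255 × (1-M) × (1-K) = 255 × 0.57 × 0.63 = 91.5705 → 92
B = 255 × (1-Y) × (1-K) = 255 × 0.72 × 0.63 = 115.668 → 116
= RGB(72, 92, 116)


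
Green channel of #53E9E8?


Color: #53E9E8
R = 53 = 83
G = E9 = 233
B = E8 = 232
Green = 233


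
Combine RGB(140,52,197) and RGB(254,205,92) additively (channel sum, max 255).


Additive: each channel = min(255, C₁+C₂)
R: 140+254 = 394 → 255
G: 52+205 = 257 → 255
B: 197+92 = 289 → 255
= RGB(255, 255, 255)


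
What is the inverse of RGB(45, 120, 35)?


Invert: (255-R, 255-G, 255-B)
R: 255-45 = 210
G: 255-120 = 135
B: 255-35 = 220
= RGB(210, 135, 220)


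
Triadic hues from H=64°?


Triadic: equally spaced at 120° intervals
H1 = 64°
H2 = (64 + 120) mod 360 = 184°
H3 = (64 + 240) mod 360 = 304°
Triadic = 64°, 184°, 304°


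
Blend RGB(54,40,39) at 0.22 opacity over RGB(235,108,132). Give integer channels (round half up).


C = α×F + (1-α)×B, with 1-α = 0.78
R: 0.22×54 + 0.78×235 = 11.88 + 183.30 = 195.18 → 195
G: 0.22×40 + 0.78×108 = 8.80 + 84.24 = 93.04 → 93
B: 0.22×39 + 0.78×132 = 8.58 + 102.96 = 111.54 → 112
= RGB(195, 93, 112)


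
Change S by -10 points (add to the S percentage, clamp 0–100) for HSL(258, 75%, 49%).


Original S = 75%
Adjustment = -10 percentage points
New S = 75 + (-10) = 65
Clamp to [0, 100] → 65
= HSL(258°, 65%, 49%)


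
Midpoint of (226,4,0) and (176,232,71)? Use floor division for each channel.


Midpoint: each channel = ⌊(C₁+C₂)/2⌋
R: ⌊(226+176)/2⌋ = 201
G: ⌊(4+232)/2⌋ = 118
B: ⌊(0+71)/2⌋ = 35
= RGB(201, 118, 35)


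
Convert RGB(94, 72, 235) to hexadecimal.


R = 94 → 5E (hex)
G = 72 → 48 (hex)
B = 235 → EB (hex)
Hex = #5E48EB


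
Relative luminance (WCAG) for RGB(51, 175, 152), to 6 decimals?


Linearize each channel (sRGB transfer function): c = v/255; c_lin = c/12.92 if c ≤ 0.04045, else ((c+0.055)/1.055)^2.4
  R: 51/255 ≈ 0.200000 > 0.04045 → ((0.200000+0.055)/1.055)^2.4 ≈ 0.033105
  G: 175/255 ≈ 0.686275 > 0.04045 → ((0.686275+0.055)/1.055)^2.4 ≈ 0.428690
  B: 152/255 ≈ 0.596078 > 0.04045 → ((0.596078+0.055)/1.055)^2.4 ≈ 0.313989
R_lin = 0.033105, G_lin = 0.428690, B_lin = 0.313989
L = 0.2126×R + 0.7152×G + 0.0722×B
L = 0.2126×0.033105 + 0.7152×0.428690 + 0.0722×0.313989
L ≈ 0.336308


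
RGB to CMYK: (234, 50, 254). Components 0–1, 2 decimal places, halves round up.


R'=234/255≈0.9176, G'=50/255≈0.1961, B'=254/255≈0.9961
K = 1 - max(R',G',B') = 1 - 254/255 = 1/255 = 0.00392… → 0.00
(1-R'-K)/(1-K) simplifies to (max-R)/max with max = 254:
C = (254-234)/254 = 20/254 = 0.07874… → 0.08
M = (254-50)/254 = 204/254 = 0.80314… → 0.80
Y = (254-254)/254 = 0/254 = 0 → 0.00
= CMYK(0.08, 0.80, 0.00, 0.00)


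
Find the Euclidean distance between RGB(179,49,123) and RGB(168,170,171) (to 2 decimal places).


d = √[(R₁-R₂)² + (G₁-G₂)² + (B₁-B₂)²]
d = √[(179-168)² + (49-170)² + (123-171)²]
d = √[121 + 14641 + 2304]
d = √17066
d ≈ 130.64


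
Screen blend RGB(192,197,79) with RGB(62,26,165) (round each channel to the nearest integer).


Screen: C = 255 - (255-A)×(255-B)/255, rounded to nearest integer
R: 255 - (255-192)×(255-62)/255 = 255 - 12159/255 ≈ 255 - 47.682 = 207.318 → 207
G: 255 - (255-197)×(255-26)/255 = 255 - 13282/255 ≈ 255 - 52.086 = 202.914 → 203
B: 255 - (255-79)×(255-165)/255 = 255 - 15840/255 ≈ 255 - 62.118 = 192.882 → 193
= RGB(207, 203, 193)


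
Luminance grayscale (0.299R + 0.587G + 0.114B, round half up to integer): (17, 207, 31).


Gray = 0.299×R + 0.587×G + 0.114×B
Gray = 0.299×17 + 0.587×207 + 0.114×31
Gray = 5.083 + 121.509 + 3.534
Gray = 130.126 → round half up → 130
Gray = 130


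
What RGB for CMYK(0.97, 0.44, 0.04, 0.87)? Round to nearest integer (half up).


R = 255 × (1-C) × (1-K) = 255 × 0.03 × 0.13 = 0.9945 → 1
G = 255 × (1-M) × (1-K) = 255 × 0.56 × 0.13 = 18.564 → 19
B = 255 × (1-Y) × (1-K) = 255 × 0.96 × 0.13 = 31.824 → 32
= RGB(1, 19, 32)


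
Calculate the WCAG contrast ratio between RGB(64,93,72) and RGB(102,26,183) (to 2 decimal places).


Linearize each sRGB channel c=v/255: c/12.92 if c ≤ 0.04045 else ((c+0.055)/1.055)^2.4
L = 0.2126×R_lin + 0.7152×G_lin + 0.0722×B_lin
Color 1 (64,93,72):
  R=64: 64/255≈0.2510 > 0.04045 → ((0.2510+0.055)/1.055)^2.4 ≈ 0.05127
  G=93: 93/255≈0.3647 > 0.04045 → ((0.3647+0.055)/1.055)^2.4 ≈ 0.10946
  B=72: 72/255≈0.2824 > 0.04045 → ((0.2824+0.055)/1.055)^2.4 ≈ 0.06480
  L1 = 0.2126×0.05127 + 0.7152×0.10946 + 0.0722×0.06480 ≈ 0.09387
Color 2 (102,26,183):
  R=102: 102/255≈0.4000 > 0.04045 → ((0.4000+0.055)/1.055)^2.4 ≈ 0.13287
  G=26: 26/255≈0.1020 > 0.04045 → ((0.1020+0.055)/1.055)^2.4 ≈ 0.01033
  B=183: 183/255≈0.7176 > 0.04045 → ((0.7176+0.055)/1.055)^2.4 ≈ 0.47353
  L2 = 0.2126×0.13287 + 0.7152×0.01033 + 0.0722×0.47353 ≈ 0.06982
Lighter = 0.09387, Darker = 0.06982
Ratio = (L_lighter + 0.05) / (L_darker + 0.05)
Ratio = (0.09387 + 0.05) / (0.06982 + 0.05) = 0.14387 / 0.11982 ≈ 1.2006
Ratio ≈ 1.20:1


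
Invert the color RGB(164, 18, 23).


Invert: (255-R, 255-G, 255-B)
R: 255-164 = 91
G: 255-18 = 237
B: 255-23 = 232
= RGB(91, 237, 232)


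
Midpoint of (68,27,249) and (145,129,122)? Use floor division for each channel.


Midpoint: each channel = ⌊(C₁+C₂)/2⌋
R: ⌊(68+145)/2⌋ = 106
G: ⌊(27+129)/2⌋ = 78
B: ⌊(249+122)/2⌋ = 185
= RGB(106, 78, 185)


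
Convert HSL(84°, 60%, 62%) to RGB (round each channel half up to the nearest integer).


H=84°, S=0.60, L=0.62
C = (1-|2L-1|)×S = (1-|0.24|)×0.60 = 0.456
H' = H/60 = 84/60 ≈ 1.4000; X = C×(1-|H' mod 2 - 1|) = 0.2736
m = L - C/2 = 0.62 - 0.228 = 0.392
Sector ⌊H'⌋ = 1 → (R',G',B') = (0.2736, 0.456, 0.0)
RGB = ((R'+m)×255, (G'+m)×255, (B'+m)×255) = (169.728, 216.24, 99.96)
Round half up → RGB(170, 216, 100)


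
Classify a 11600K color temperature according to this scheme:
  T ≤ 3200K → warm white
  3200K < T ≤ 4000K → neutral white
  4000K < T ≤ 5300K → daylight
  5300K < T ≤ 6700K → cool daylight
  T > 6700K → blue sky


Temperature: 11600K
11600K > 6700K → blue sky
Classification: blue sky


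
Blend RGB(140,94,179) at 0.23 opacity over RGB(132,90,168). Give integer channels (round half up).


C = α×F + (1-α)×B, with 1-α = 0.77
R: 0.23×140 + 0.77×132 = 32.20 + 101.64 = 133.84 → 134
G: 0.23×94 + 0.77×90 = 21.62 + 69.30 = 90.92 → 91
B: 0.23×179 + 0.77×168 = 41.17 + 129.36 = 170.53 → 171
= RGB(134, 91, 171)


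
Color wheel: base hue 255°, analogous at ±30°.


Base hue: 255°
Left analog: (255 - 30) mod 360 = 225°
Right analog: (255 + 30) mod 360 = 285°
Analogous hues = 225° and 285°


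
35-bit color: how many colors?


Colors = 2^bits = 2^35
= 34,359,738,368 colors


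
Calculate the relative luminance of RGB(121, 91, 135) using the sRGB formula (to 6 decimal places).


Linearize each channel (sRGB transfer function): c = v/255; c_lin = c/12.92 if c ≤ 0.04045, else ((c+0.055)/1.055)^2.4
  R: 121/255 ≈ 0.474510 > 0.04045 → ((0.474510+0.055)/1.055)^2.4 ≈ 0.191202
  G: 91/255 ≈ 0.356863 > 0.04045 → ((0.356863+0.055)/1.055)^2.4 ≈ 0.104616
  B: 135/255 ≈ 0.529412 > 0.04045 → ((0.529412+0.055)/1.055)^2.4 ≈ 0.242281
R_lin = 0.191202, G_lin = 0.104616, B_lin = 0.242281
L = 0.2126×R + 0.7152×G + 0.0722×B
L = 0.2126×0.191202 + 0.7152×0.104616 + 0.0722×0.242281
L ≈ 0.132964


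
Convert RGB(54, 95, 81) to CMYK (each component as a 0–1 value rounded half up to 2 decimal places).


R'=54/255≈0.2118, G'=95/255≈0.3725, B'=81/255≈0.3176
K = 1 - max(R',G',B') = 1 - 95/255 = 160/255 = 0.62745… → 0.63
(1-R'-K)/(1-K) simplifies to (max-R)/max with max = 95:
C = (95-54)/95 = 41/95 = 0.43157… → 0.43
M = (95-95)/95 = 0/95 = 0 → 0.00
Y = (95-81)/95 = 14/95 = 0.14736… → 0.15
= CMYK(0.43, 0.00, 0.15, 0.63)


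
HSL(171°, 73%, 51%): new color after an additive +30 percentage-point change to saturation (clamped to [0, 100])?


Original S = 73%
Adjustment = +30 percentage points
New S = 73 + (30) = 103
Clamp to [0, 100] → 100
= HSL(171°, 100%, 51%)


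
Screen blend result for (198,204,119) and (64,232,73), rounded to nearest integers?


Screen: C = 255 - (255-A)×(255-B)/255, rounded to nearest integer
R: 255 - (255-198)×(255-64)/255 = 255 - 10887/255 ≈ 255 - 42.694 = 212.306 → 212
G: 255 - (255-204)×(255-232)/255 = 255 - 1173/255 ≈ 255 - 4.600 = 250.400 → 250
B: 255 - (255-119)×(255-73)/255 = 255 - 24752/255 ≈ 255 - 97.067 = 157.933 → 158
= RGB(212, 250, 158)


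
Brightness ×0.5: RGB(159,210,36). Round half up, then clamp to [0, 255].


Multiply each channel by 0.5, round half up, clamp to [0, 255]
R: 159×0.5 = 79.5 → round → 80
G: 210×0.5 = 105
B: 36×0.5 = 18
= RGB(80, 105, 18)


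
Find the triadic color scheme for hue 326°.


Triadic: equally spaced at 120° intervals
H1 = 326°
H2 = (326 + 120) mod 360 = 86°
H3 = (326 + 240) mod 360 = 206°
Triadic = 326°, 86°, 206°


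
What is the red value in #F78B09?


Color: #F78B09
R = F7 = 247
G = 8B = 139
B = 09 = 9
Red = 247


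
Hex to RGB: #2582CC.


25 → 37 (R)
82 → 130 (G)
CC → 204 (B)
= RGB(37, 130, 204)


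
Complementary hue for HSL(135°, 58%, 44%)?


Complement = opposite side of color wheel = hue + 180°
H' = (135 + 180) mod 360 = 315°
S and L unchanged.
= HSL(315°, 58%, 44%)


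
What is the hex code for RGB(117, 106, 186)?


R = 117 → 75 (hex)
G = 106 → 6A (hex)
B = 186 → BA (hex)
Hex = #756ABA


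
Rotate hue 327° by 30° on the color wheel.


New hue = (H + rotation) mod 360
New hue = (327 + 30) mod 360
= 357 mod 360
= 357°


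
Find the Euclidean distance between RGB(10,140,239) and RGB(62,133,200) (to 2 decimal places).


d = √[(R₁-R₂)² + (G₁-G₂)² + (B₁-B₂)²]
d = √[(10-62)² + (140-133)² + (239-200)²]
d = √[2704 + 49 + 1521]
d = √4274
d ≈ 65.38


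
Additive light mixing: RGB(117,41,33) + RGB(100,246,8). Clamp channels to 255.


Additive: each channel = min(255, C₁+C₂)
R: 117+100 = 217 → 217
G: 41+246 = 287 → 255
B: 33+8 = 41 → 41
= RGB(217, 255, 41)


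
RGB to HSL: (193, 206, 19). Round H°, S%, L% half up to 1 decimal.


Normalize: R'=193/255≈0.7569, G'=206/255≈0.8078, B'=19/255≈0.0745
Max=206/255, Min=19/255, Δ=Max-Min=187/255
L = (Max+Min)/2 = (206+19)/510 = 225/510 = 0.44117… → L = 44.1%
L ≤ 0.5 → S = Δ/(Max+Min) = 187/(206+19) = 187/225 = 0.83111… → S = 83.1%
(the 1/255 factors cancel in S and H, so raw channel differences can be used)
Max is G' → H = 60 × ((B-R)/Δ + 2) = 60 × ((19-193)/187 + 2)
  -174/187 + 2 = -0.9304… + 2 = 1.0695…
  H = 60 × 1.0695… = 64.171…° → H = 64.2°
= HSL(64.2°, 83.1%, 44.1%)


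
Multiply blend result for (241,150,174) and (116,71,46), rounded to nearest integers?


Multiply: C = A×B/255, rounded to nearest integer
R: 241×116/255 = 27956/255 ≈ 109.631 → 110
G: 150×71/255 = 10650/255 ≈ 41.765 → 42
B: 174×46/255 = 8004/255 ≈ 31.388 → 31
= RGB(110, 42, 31)


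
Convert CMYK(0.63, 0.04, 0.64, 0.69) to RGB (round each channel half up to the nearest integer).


R = 255 × (1-C) × (1-K) = 255 × 0.37 × 0.31 = 29.2485 → 29
G = 255 × (1-M) × (1-K) = 255 × 0.96 × 0.31 = 75.888 → 76
B = 255 × (1-Y) × (1-K) = 255 × 0.36 × 0.31 = 28.458 → 28
= RGB(29, 76, 28)


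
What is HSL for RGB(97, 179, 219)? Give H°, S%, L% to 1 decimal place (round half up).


Normalize: R'=97/255≈0.3804, G'=179/255≈0.7020, B'=219/255≈0.8588
Max=219/255, Min=97/255, Δ=Max-Min=122/255
L = (Max+Min)/2 = (219+97)/510 = 316/510 = 0.61960… → L = 62.0%
L > 0.5 → S = Δ/(2-Max-Min) = 122/(510-219-97) = 122/194 = 0.62886… → S = 62.9%
(the 1/255 factors cancel in S and H, so raw channel differences can be used)
Max is B' → H = 60 × ((R-G)/Δ + 4) = 60 × ((97-179)/122 + 4)
  -82/122 + 4 = -0.6721… + 4 = 3.3278…
  H = 60 × 3.3278… = 199.672…° → H = 199.7°
= HSL(199.7°, 62.9%, 62.0%)


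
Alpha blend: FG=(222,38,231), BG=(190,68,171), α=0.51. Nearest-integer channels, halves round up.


C = α×F + (1-α)×B, with 1-α = 0.49
R: 0.51×222 + 0.49×190 = 113.22 + 93.10 = 206.32 → 206
G: 0.51×38 + 0.49×68 = 19.38 + 33.32 = 52.70 → 53
B: 0.51×231 + 0.49×171 = 117.81 + 83.79 = 201.60 → 202
= RGB(206, 53, 202)


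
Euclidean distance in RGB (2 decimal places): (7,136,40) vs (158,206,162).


d = √[(R₁-R₂)² + (G₁-G₂)² + (B₁-B₂)²]
d = √[(7-158)² + (136-206)² + (40-162)²]
d = √[22801 + 4900 + 14884]
d = √42585
d ≈ 206.36


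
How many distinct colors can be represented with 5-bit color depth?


Colors = 2^bits = 2^5
= 32 colors


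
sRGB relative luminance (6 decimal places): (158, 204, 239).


Linearize each channel (sRGB transfer function): c = v/255; c_lin = c/12.92 if c ≤ 0.04045, else ((c+0.055)/1.055)^2.4
  R: 158/255 ≈ 0.619608 > 0.04045 → ((0.619608+0.055)/1.055)^2.4 ≈ 0.341914
  G: 204/255 ≈ 0.800000 > 0.04045 → ((0.800000+0.055)/1.055)^2.4 ≈ 0.603827
  B: 239/255 ≈ 0.937255 > 0.04045 → ((0.937255+0.055)/1.055)^2.4 ≈ 0.863157
R_lin = 0.341914, G_lin = 0.603827, B_lin = 0.863157
L = 0.2126×R + 0.7152×G + 0.0722×B
L = 0.2126×0.341914 + 0.7152×0.603827 + 0.0722×0.863157
L ≈ 0.566868


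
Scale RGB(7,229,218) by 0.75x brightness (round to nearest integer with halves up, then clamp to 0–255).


Multiply each channel by 0.75, round half up, clamp to [0, 255]
R: 7×0.75 = 5.25 → round → 5
G: 229×0.75 = 171.75 → round → 172
B: 218×0.75 = 163.5 → round → 164
= RGB(5, 172, 164)


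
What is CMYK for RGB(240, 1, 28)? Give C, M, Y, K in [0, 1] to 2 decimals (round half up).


R'=240/255≈0.9412, G'=1/255≈0.0039, B'=28/255≈0.1098
K = 1 - max(R',G',B') = 1 - 240/255 = 15/255 = 0.05882… → 0.06
(1-R'-K)/(1-K) simplifies to (max-R)/max with max = 240:
C = (240-240)/240 = 0/240 = 0 → 0.00
M = (240-1)/240 = 239/240 = 0.99583… → 1.00
Y = (240-28)/240 = 212/240 = 0.88333… → 0.88
= CMYK(0.00, 1.00, 0.88, 0.06)


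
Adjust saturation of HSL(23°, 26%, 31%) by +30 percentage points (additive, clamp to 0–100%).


Original S = 26%
Adjustment = +30 percentage points
New S = 26 + (30) = 56
Clamp to [0, 100] → 56
= HSL(23°, 56%, 31%)


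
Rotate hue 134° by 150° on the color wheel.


New hue = (H + rotation) mod 360
New hue = (134 + 150) mod 360
= 284 mod 360
= 284°


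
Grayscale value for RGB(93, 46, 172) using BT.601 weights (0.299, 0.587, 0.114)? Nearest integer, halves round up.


Gray = 0.299×R + 0.587×G + 0.114×B
Gray = 0.299×93 + 0.587×46 + 0.114×172
Gray = 27.807 + 27.002 + 19.608
Gray = 74.417 → round half up → 74
Gray = 74


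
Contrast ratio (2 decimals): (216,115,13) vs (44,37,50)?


Linearize each sRGB channel c=v/255: c/12.92 if c ≤ 0.04045 else ((c+0.055)/1.055)^2.4
L = 0.2126×R_lin + 0.7152×G_lin + 0.0722×B_lin
Color 1 (216,115,13):
  R=216: 216/255≈0.8471 > 0.04045 → ((0.8471+0.055)/1.055)^2.4 ≈ 0.68669
  G=115: 115/255≈0.4510 > 0.04045 → ((0.4510+0.055)/1.055)^2.4 ≈ 0.17144
  B=13: 13/255≈0.0510 > 0.04045 → ((0.0510+0.055)/1.055)^2.4 ≈ 0.00402
  L1 = 0.2126×0.68669 + 0.7152×0.17144 + 0.0722×0.00402 ≈ 0.26889
Color 2 (44,37,50):
  R=44: 44/255≈0.1725 > 0.04045 → ((0.1725+0.055)/1.055)^2.4 ≈ 0.02519
  G=37: 37/255≈0.1451 > 0.04045 → ((0.1451+0.055)/1.055)^2.4 ≈ 0.01850
  B=50: 50/255≈0.1961 > 0.04045 → ((0.1961+0.055)/1.055)^2.4 ≈ 0.03190
  L2 = 0.2126×0.02519 + 0.7152×0.01850 + 0.0722×0.03190 ≈ 0.02089
Lighter = 0.26889, Darker = 0.02089
Ratio = (L_lighter + 0.05) / (L_darker + 0.05)
Ratio = (0.26889 + 0.05) / (0.02089 + 0.05) = 0.31889 / 0.07089 ≈ 4.4985
Ratio ≈ 4.50:1


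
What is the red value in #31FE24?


Color: #31FE24
R = 31 = 49
G = FE = 254
B = 24 = 36
Red = 49


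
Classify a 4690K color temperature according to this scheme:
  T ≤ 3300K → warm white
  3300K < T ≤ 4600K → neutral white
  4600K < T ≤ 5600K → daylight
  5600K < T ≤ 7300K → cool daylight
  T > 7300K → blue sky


Temperature: 4690K
4600K < 4690K ≤ 5600K → daylight
Classification: daylight


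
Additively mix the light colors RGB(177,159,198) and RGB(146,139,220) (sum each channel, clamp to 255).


Additive: each channel = min(255, C₁+C₂)
R: 177+146 = 323 → 255
G: 159+139 = 298 → 255
B: 198+220 = 418 → 255
= RGB(255, 255, 255)


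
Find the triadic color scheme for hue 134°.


Triadic: equally spaced at 120° intervals
H1 = 134°
H2 = (134 + 120) mod 360 = 254°
H3 = (134 + 240) mod 360 = 14°
Triadic = 134°, 254°, 14°


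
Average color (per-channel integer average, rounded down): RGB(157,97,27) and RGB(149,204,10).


Midpoint: each channel = ⌊(C₁+C₂)/2⌋
R: ⌊(157+149)/2⌋ = 153
G: ⌊(97+204)/2⌋ = 150
B: ⌊(27+10)/2⌋ = 18
= RGB(153, 150, 18)


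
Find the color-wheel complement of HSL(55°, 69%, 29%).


Complement = opposite side of color wheel = hue + 180°
H' = (55 + 180) mod 360 = 235°
S and L unchanged.
= HSL(235°, 69%, 29%)


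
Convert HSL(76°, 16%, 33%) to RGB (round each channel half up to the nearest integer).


H=76°, S=0.16, L=0.33
C = (1-|2L-1|)×S = (1-|-0.34|)×0.16 = 0.1056
H' = H/60 = 76/60 ≈ 1.2667; X = C×(1-|H' mod 2 - 1|) = 0.07744
m = L - C/2 = 0.33 - 0.0528 = 0.2772
Sector ⌊H'⌋ = 1 → (R',G',B') = (0.07744, 0.1056, 0.0)
RGB = ((R'+m)×255, (G'+m)×255, (B'+m)×255) = (90.4332, 97.614, 70.686)
Round half up → RGB(90, 98, 71)


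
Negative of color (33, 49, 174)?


Invert: (255-R, 255-G, 255-B)
R: 255-33 = 222
G: 255-49 = 206
B: 255-174 = 81
= RGB(222, 206, 81)


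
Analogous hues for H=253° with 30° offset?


Base hue: 253°
Left analog: (253 - 30) mod 360 = 223°
Right analog: (253 + 30) mod 360 = 283°
Analogous hues = 223° and 283°


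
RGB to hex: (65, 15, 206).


R = 65 → 41 (hex)
G = 15 → 0F (hex)
B = 206 → CE (hex)
Hex = #410FCE


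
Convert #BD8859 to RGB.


BD → 189 (R)
88 → 136 (G)
59 → 89 (B)
= RGB(189, 136, 89)


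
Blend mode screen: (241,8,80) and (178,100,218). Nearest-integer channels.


Screen: C = 255 - (255-A)×(255-B)/255, rounded to nearest integer
R: 255 - (255-241)×(255-178)/255 = 255 - 1078/255 ≈ 255 - 4.227 = 250.773 → 251
G: 255 - (255-8)×(255-100)/255 = 255 - 38285/255 ≈ 255 - 150.137 = 104.863 → 105
B: 255 - (255-80)×(255-218)/255 = 255 - 6475/255 ≈ 255 - 25.392 = 229.608 → 230
= RGB(251, 105, 230)


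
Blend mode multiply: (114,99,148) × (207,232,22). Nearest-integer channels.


Multiply: C = A×B/255, rounded to nearest integer
R: 114×207/255 = 23598/255 ≈ 92.541 → 93
G: 99×232/255 = 22968/255 ≈ 90.071 → 90
B: 148×22/255 = 3256/255 ≈ 12.769 → 13
= RGB(93, 90, 13)


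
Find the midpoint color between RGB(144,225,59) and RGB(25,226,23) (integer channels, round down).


Midpoint: each channel = ⌊(C₁+C₂)/2⌋
R: ⌊(144+25)/2⌋ = 84
G: ⌊(225+226)/2⌋ = 225
B: ⌊(59+23)/2⌋ = 41
= RGB(84, 225, 41)


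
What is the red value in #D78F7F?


Color: #D78F7F
R = D7 = 215
G = 8F = 143
B = 7F = 127
Red = 215


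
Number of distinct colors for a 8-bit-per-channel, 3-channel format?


Total bits = 8 bits/channel × 3 channels = 24 bits
Distinct colors = 2^24
= 16,777,216 colors


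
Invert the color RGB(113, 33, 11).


Invert: (255-R, 255-G, 255-B)
R: 255-113 = 142
G: 255-33 = 222
B: 255-11 = 244
= RGB(142, 222, 244)


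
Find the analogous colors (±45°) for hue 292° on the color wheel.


Base hue: 292°
Left analog: (292 - 45) mod 360 = 247°
Right analog: (292 + 45) mod 360 = 337°
Analogous hues = 247° and 337°


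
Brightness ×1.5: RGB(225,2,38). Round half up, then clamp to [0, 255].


Multiply each channel by 1.5, round half up, clamp to [0, 255]
R: 225×1.5 = 337.5 → round → 338 → clamp → 255
G: 2×1.5 = 3
B: 38×1.5 = 57
= RGB(255, 3, 57)


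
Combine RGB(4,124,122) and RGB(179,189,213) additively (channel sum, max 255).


Additive: each channel = min(255, C₁+C₂)
R: 4+179 = 183 → 183
G: 124+189 = 313 → 255
B: 122+213 = 335 → 255
= RGB(183, 255, 255)


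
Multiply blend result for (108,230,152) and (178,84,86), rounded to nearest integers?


Multiply: C = A×B/255, rounded to nearest integer
R: 108×178/255 = 19224/255 ≈ 75.388 → 75
G: 230×84/255 = 19320/255 ≈ 75.765 → 76
B: 152×86/255 = 13072/255 ≈ 51.263 → 51
= RGB(75, 76, 51)


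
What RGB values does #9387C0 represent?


93 → 147 (R)
87 → 135 (G)
C0 → 192 (B)
= RGB(147, 135, 192)


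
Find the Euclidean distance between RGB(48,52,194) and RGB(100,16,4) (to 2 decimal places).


d = √[(R₁-R₂)² + (G₁-G₂)² + (B₁-B₂)²]
d = √[(48-100)² + (52-16)² + (194-4)²]
d = √[2704 + 1296 + 36100]
d = √40100
d ≈ 200.25


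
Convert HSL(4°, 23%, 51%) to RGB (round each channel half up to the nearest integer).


H=4°, S=0.23, L=0.51
C = (1-|2L-1|)×S = (1-|0.02|)×0.23 = 0.2254
H' = H/60 = 4/60 ≈ 0.0667; X = C×(1-|H' mod 2 - 1|) ≈ 0.0150
m = L - C/2 = 0.51 - 0.1127 = 0.3973
Sector ⌊H'⌋ = 0 → (R',G',B') = (0.2254, ≈0.0150, 0.0)
RGB = ((R'+m)×255, (G'+m)×255, (B'+m)×255) = (158.7885, 105.1433, 101.3115)
Round half up → RGB(159, 105, 101)


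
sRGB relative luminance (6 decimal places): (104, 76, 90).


Linearize each channel (sRGB transfer function): c = v/255; c_lin = c/12.92 if c ≤ 0.04045, else ((c+0.055)/1.055)^2.4
  R: 104/255 ≈ 0.407843 > 0.04045 → ((0.407843+0.055)/1.055)^2.4 ≈ 0.138432
  G: 76/255 ≈ 0.298039 > 0.04045 → ((0.298039+0.055)/1.055)^2.4 ≈ 0.072272
  B: 90/255 ≈ 0.352941 > 0.04045 → ((0.352941+0.055)/1.055)^2.4 ≈ 0.102242
R_lin = 0.138432, G_lin = 0.072272, B_lin = 0.102242
L = 0.2126×R + 0.7152×G + 0.0722×B
L = 0.2126×0.138432 + 0.7152×0.072272 + 0.0722×0.102242
L ≈ 0.088501


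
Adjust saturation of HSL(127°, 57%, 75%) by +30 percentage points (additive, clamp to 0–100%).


Original S = 57%
Adjustment = +30 percentage points
New S = 57 + (30) = 87
Clamp to [0, 100] → 87
= HSL(127°, 87%, 75%)


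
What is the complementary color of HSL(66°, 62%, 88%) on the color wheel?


Complement = opposite side of color wheel = hue + 180°
H' = (66 + 180) mod 360 = 246°
S and L unchanged.
= HSL(246°, 62%, 88%)


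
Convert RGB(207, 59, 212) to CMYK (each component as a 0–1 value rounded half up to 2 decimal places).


R'=207/255≈0.8118, G'=59/255≈0.2314, B'=212/255≈0.8314
K = 1 - max(R',G',B') = 1 - 212/255 = 43/255 = 0.16862… → 0.17
(1-R'-K)/(1-K) simplifies to (max-R)/max with max = 212:
C = (212-207)/212 = 5/212 = 0.02358… → 0.02
M = (212-59)/212 = 153/212 = 0.72169… → 0.72
Y = (212-212)/212 = 0/212 = 0 → 0.00
= CMYK(0.02, 0.72, 0.00, 0.17)


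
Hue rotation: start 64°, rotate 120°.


New hue = (H + rotation) mod 360
New hue = (64 + 120) mod 360
= 184 mod 360
= 184°


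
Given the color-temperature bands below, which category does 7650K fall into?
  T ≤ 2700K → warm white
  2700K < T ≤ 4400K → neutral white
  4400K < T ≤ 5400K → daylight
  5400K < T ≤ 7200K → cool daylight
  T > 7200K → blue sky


Temperature: 7650K
7650K > 7200K → blue sky
Classification: blue sky


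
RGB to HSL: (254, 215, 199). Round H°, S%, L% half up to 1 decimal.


Normalize: R'=254/255≈0.9961, G'=215/255≈0.8431, B'=199/255≈0.7804
Max=254/255, Min=199/255, Δ=Max-Min=55/255
L = (Max+Min)/2 = (254+199)/510 = 453/510 = 0.88823… → L = 88.8%
L > 0.5 → S = Δ/(2-Max-Min) = 55/(510-254-199) = 55/57 = 0.96491… → S = 96.5%
(the 1/255 factors cancel in S and H, so raw channel differences can be used)
Max is R' → H = 60 × (((G-B)/Δ) mod 6) = 60 × (((215-199)/55) mod 6)
  16/55 = 0.2909…
  H = 60 × 0.2909… = 17.454…° → H = 17.5°
= HSL(17.5°, 96.5%, 88.8%)


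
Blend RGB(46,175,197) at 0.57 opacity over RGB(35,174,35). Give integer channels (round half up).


C = α×F + (1-α)×B, with 1-α = 0.43
R: 0.57×46 + 0.43×35 = 26.22 + 15.05 = 41.27 → 41
G: 0.57×175 + 0.43×174 = 99.75 + 74.82 = 174.57 → 175
B: 0.57×197 + 0.43×35 = 112.29 + 15.05 = 127.34 → 127
= RGB(41, 175, 127)


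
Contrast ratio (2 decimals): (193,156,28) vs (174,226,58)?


Linearize each sRGB channel c=v/255: c/12.92 if c ≤ 0.04045 else ((c+0.055)/1.055)^2.4
L = 0.2126×R_lin + 0.7152×G_lin + 0.0722×B_lin
Color 1 (193,156,28):
  R=193: 193/255≈0.7569 > 0.04045 → ((0.7569+0.055)/1.055)^2.4 ≈ 0.53328
  G=156: 156/255≈0.6118 > 0.04045 → ((0.6118+0.055)/1.055)^2.4 ≈ 0.33245
  B=28: 28/255≈0.1098 > 0.04045 → ((0.1098+0.055)/1.055)^2.4 ≈ 0.01161
  L1 = 0.2126×0.53328 + 0.7152×0.33245 + 0.0722×0.01161 ≈ 0.35198
Color 2 (174,226,58):
  R=174: 174/255≈0.6824 > 0.04045 → ((0.6824+0.055)/1.055)^2.4 ≈ 0.42327
  G=226: 226/255≈0.8863 > 0.04045 → ((0.8863+0.055)/1.055)^2.4 ≈ 0.76052
  B=58: 58/255≈0.2275 > 0.04045 → ((0.2275+0.055)/1.055)^2.4 ≈ 0.04231
  L2 = 0.2126×0.42327 + 0.7152×0.76052 + 0.0722×0.04231 ≈ 0.63697
Lighter = 0.63697, Darker = 0.35198
Ratio = (L_lighter + 0.05) / (L_darker + 0.05)
Ratio = (0.63697 + 0.05) / (0.35198 + 0.05) = 0.68697 / 0.40198 ≈ 1.7090
Ratio ≈ 1.71:1


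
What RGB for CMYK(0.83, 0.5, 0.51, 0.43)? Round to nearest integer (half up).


R = 255 × (1-C) × (1-K) = 255 × 0.17 × 0.57 = 24.7095 → 25
G = 255 × (1-M) × (1-K) = 255 × 0.50 × 0.57 = 72.675 → 73
B = 255 × (1-Y) × (1-K) = 255 × 0.49 × 0.57 = 71.2215 → 71
= RGB(25, 73, 71)


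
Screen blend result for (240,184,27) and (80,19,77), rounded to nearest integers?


Screen: C = 255 - (255-A)×(255-B)/255, rounded to nearest integer
R: 255 - (255-240)×(255-80)/255 = 255 - 2625/255 ≈ 255 - 10.294 = 244.706 → 245
G: 255 - (255-184)×(255-19)/255 = 255 - 16756/255 ≈ 255 - 65.710 = 189.290 → 189
B: 255 - (255-27)×(255-77)/255 = 255 - 40584/255 ≈ 255 - 159.153 = 95.847 → 96
= RGB(245, 189, 96)


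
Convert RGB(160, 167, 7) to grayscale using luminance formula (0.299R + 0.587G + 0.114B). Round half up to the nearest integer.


Gray = 0.299×R + 0.587×G + 0.114×B
Gray = 0.299×160 + 0.587×167 + 0.114×7
Gray = 47.840 + 98.029 + 0.798
Gray = 146.667 → round half up → 147
Gray = 147


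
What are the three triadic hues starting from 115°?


Triadic: equally spaced at 120° intervals
H1 = 115°
H2 = (115 + 120) mod 360 = 235°
H3 = (115 + 240) mod 360 = 355°
Triadic = 115°, 235°, 355°


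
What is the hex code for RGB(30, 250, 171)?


R = 30 → 1E (hex)
G = 250 → FA (hex)
B = 171 → AB (hex)
Hex = #1EFAAB


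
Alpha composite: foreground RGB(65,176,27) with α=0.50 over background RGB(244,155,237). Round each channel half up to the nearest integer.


C = α×F + (1-α)×B, with 1-α = 0.50
R: 0.50×65 + 0.50×244 = 32.50 + 122.00 = 154.50 → 155
G: 0.50×176 + 0.50×155 = 88.00 + 77.50 = 165.50 → 166
B: 0.50×27 + 0.50×237 = 13.50 + 118.50 = 132.00 → 132
= RGB(155, 166, 132)


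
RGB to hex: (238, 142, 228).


R = 238 → EE (hex)
G = 142 → 8E (hex)
B = 228 → E4 (hex)
Hex = #EE8EE4


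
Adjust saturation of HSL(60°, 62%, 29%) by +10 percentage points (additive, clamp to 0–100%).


Original S = 62%
Adjustment = +10 percentage points
New S = 62 + (10) = 72
Clamp to [0, 100] → 72
= HSL(60°, 72%, 29%)


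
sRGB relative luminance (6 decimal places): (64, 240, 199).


Linearize each channel (sRGB transfer function): c = v/255; c_lin = c/12.92 if c ≤ 0.04045, else ((c+0.055)/1.055)^2.4
  R: 64/255 ≈ 0.250980 > 0.04045 → ((0.250980+0.055)/1.055)^2.4 ≈ 0.051269
  G: 240/255 ≈ 0.941176 > 0.04045 → ((0.941176+0.055)/1.055)^2.4 ≈ 0.871367
  B: 199/255 ≈ 0.780392 > 0.04045 → ((0.780392+0.055)/1.055)^2.4 ≈ 0.571125
R_lin = 0.051269, G_lin = 0.871367, B_lin = 0.571125
L = 0.2126×R + 0.7152×G + 0.0722×B
L = 0.2126×0.051269 + 0.7152×0.871367 + 0.0722×0.571125
L ≈ 0.675337


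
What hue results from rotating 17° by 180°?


New hue = (H + rotation) mod 360
New hue = (17 + 180) mod 360
= 197 mod 360
= 197°


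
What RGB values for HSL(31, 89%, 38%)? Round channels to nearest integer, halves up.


H=31°, S=0.89, L=0.38
C = (1-|2L-1|)×S = (1-|-0.24|)×0.89 = 0.6764
H' = H/60 = 31/60 ≈ 0.5167; X = C×(1-|H' mod 2 - 1|) ≈ 0.3495
m = L - C/2 = 0.38 - 0.3382 = 0.0418
Sector ⌊H'⌋ = 0 → (R',G',B') = (0.6764, ≈0.3495, 0.0)
RGB = ((R'+m)×255, (G'+m)×255, (B'+m)×255) = (183.141, 99.7747, 10.659)
Round half up → RGB(183, 100, 11)


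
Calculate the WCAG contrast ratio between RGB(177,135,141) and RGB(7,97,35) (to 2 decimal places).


Linearize each sRGB channel c=v/255: c/12.92 if c ≤ 0.04045 else ((c+0.055)/1.055)^2.4
L = 0.2126×R_lin + 0.7152×G_lin + 0.0722×B_lin
Color 1 (177,135,141):
  R=177: 177/255≈0.6941 > 0.04045 → ((0.6941+0.055)/1.055)^2.4 ≈ 0.43966
  G=135: 135/255≈0.5294 > 0.04045 → ((0.5294+0.055)/1.055)^2.4 ≈ 0.24228
  B=141: 141/255≈0.5529 > 0.04045 → ((0.5529+0.055)/1.055)^2.4 ≈ 0.26636
  L1 = 0.2126×0.43966 + 0.7152×0.24228 + 0.0722×0.26636 ≈ 0.28598
Color 2 (7,97,35):
  R=7: 7/255≈0.0275 ≤ 0.04045 → 0.0275/12.92 ≈ 0.00212
  G=97: 97/255≈0.3804 > 0.04045 → ((0.3804+0.055)/1.055)^2.4 ≈ 0.11954
  B=35: 35/255≈0.1373 > 0.04045 → ((0.1373+0.055)/1.055)^2.4 ≈ 0.01681
  L2 = 0.2126×0.00212 + 0.7152×0.11954 + 0.0722×0.01681 ≈ 0.08716
Lighter = 0.28598, Darker = 0.08716
Ratio = (L_lighter + 0.05) / (L_darker + 0.05)
Ratio = (0.28598 + 0.05) / (0.08716 + 0.05) = 0.33598 / 0.13716 ≈ 2.4496
Ratio ≈ 2.45:1
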